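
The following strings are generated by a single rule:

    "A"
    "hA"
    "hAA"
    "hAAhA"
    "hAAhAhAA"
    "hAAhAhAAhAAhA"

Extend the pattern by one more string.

From term 3 onward, concatenate the last term with the second-to-last: hA·A = hAA, hAA·hA = hAAhA, …
So term 7 is hAAhAhAAhAAhA·hAAhAhAA.

hAAhAhAAhAAhAhAAhAhAA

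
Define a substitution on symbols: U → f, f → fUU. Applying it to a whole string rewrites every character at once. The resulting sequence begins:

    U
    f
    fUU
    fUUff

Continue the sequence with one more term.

Expanding fUUff: f→fUU, U→f, U→f, f→fUU, f→fUU. Concatenated: fUU f f fUU fUU.

fUUfffUUfUU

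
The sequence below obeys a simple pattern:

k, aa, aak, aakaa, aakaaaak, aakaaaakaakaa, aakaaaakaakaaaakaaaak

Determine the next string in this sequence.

aakaaaakaakaaaakaaaakaakaaaakaakaa

From term 3 onward, concatenate the last term with the second-to-last: aa·k = aak, aak·aa = aakaa, …
The next term joins aakaaaakaakaaaakaaaak and aakaaaakaakaa.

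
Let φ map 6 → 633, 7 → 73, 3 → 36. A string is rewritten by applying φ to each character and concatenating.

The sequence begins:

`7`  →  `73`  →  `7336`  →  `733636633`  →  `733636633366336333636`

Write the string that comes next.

73363663336633633363636633633363663336363663336633

Applying the rule to each of the 21 symbols of 733636633366336333636 gives the pieces 73 36 36 633 36 633 633 36 36 36 633 633 36 36 633 36 36 36 633 36 633, which concatenate to the answer.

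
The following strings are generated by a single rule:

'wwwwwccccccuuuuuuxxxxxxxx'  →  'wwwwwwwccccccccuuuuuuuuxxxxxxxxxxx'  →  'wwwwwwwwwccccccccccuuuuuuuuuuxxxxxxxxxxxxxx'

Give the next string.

Each string has the form w^{2n+1} c^{2n+2} u^{2n+2} x^{3n+2}, where the shown terms are n = 2, 3, 4.
Setting n = 5 gives 11, 12, 12, 17 characters in each block.

wwwwwwwwwwwccccccccccccuuuuuuuuuuuuxxxxxxxxxxxxxxxxx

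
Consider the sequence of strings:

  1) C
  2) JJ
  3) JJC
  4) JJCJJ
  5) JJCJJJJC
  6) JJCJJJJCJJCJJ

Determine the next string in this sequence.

JJCJJJJCJJCJJJJCJJJJC

Each term (from the third on) is the previous term followed by the one before it: term 3 = JJ·C = JJC.
The next term joins JJCJJJJCJJCJJ and JJCJJJJC.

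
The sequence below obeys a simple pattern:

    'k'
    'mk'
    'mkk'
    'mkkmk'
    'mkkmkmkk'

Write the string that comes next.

Each term (from the third on) is the previous term followed by the one before it: term 3 = mk·k = mkk.
Continuing: mkkmkmkk · mkkmk gives term 6.

mkkmkmkkmkkmk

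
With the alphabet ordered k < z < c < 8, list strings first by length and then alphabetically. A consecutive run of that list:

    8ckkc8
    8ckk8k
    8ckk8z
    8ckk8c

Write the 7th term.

8ckzkz

Stepping forward 3 times from 8ckk8c: 8ckk8c → 8ckk88 → 8ckzkk, then the target.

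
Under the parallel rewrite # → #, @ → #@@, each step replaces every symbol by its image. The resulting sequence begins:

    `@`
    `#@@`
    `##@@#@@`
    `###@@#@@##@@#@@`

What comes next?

####@@#@@##@@#@@###@@#@@##@@#@@

Applying the rule to each of the 15 symbols of ###@@#@@##@@#@@ gives the pieces # # # #@@ #@@ # #@@ #@@ # # #@@ #@@ # #@@ #@@, which concatenate to the answer.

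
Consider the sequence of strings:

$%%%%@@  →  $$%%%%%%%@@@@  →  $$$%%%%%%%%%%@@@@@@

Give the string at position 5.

Each string has the form $^{n} %^{3n+1} @^{2n} (n = 1, 2, …).
At n = 5 the blocks have lengths 5, 16, 10.

$$$$$%%%%%%%%%%%%%%%%@@@@@@@@@@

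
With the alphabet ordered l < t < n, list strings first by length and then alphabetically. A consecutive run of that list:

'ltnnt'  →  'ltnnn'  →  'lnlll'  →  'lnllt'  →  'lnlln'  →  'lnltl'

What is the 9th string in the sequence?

lnlnl

Advancing 3 positions from lnltl through lnltl → lnltt → lnltn reaches term 9.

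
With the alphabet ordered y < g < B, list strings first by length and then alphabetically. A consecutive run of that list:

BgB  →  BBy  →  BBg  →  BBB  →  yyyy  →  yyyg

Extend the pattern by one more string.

yyyB

Treat yyyg as a base-3 numeral over the given alphabet and add one, carrying through any trailing B's.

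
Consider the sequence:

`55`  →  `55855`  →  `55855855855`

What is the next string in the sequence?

Each string is two copies of the previous one joined by '8'.
So the next term is two copies of 55855855855 with '8' between the halves.

55855855855855855855855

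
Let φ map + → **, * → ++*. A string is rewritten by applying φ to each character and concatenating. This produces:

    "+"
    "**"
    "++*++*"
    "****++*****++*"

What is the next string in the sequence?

Rewriting the 14 symbols of ****++*****++* one by one yields ++* ++* ++* ++* ** ** ++* ++* ++* ++* ++* ** ** ++*; concatenated:

++*++*++*++*****++*++*++*++*++*****++*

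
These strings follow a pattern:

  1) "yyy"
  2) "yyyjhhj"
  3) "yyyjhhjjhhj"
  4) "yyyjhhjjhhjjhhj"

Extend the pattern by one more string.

Each term is the previous one with jhhj appended.
So the next term is yyyjhhjjhhjjhhj·jhhj.

yyyjhhjjhhjjhhjjhhj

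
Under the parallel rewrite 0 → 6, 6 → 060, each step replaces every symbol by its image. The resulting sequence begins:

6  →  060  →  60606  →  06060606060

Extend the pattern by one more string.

606060606060606060606

Apply φ to 06060606060 symbol by symbol: 0→6, 6→060, 0→6, 6→060, 0→6, 6→060, 0→6, 6→060, 0→6, 6→060, 0→6; joined: 6 060 6 060 6 060 6 060 6 060 6.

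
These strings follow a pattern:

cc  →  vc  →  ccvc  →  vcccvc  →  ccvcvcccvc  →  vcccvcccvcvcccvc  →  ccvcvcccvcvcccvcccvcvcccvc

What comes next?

vcccvcccvcvcccvcccvcvcccvcvcccvcccvcvcccvc

This is a Fibonacci-style word recurrence s(k) = s(k−2)·s(k−1): e.g. cc·vc = ccvc.
Continuing: vcccvcccvcvcccvc · ccvcvcccvcvcccvcccvcvcccvc gives term 8.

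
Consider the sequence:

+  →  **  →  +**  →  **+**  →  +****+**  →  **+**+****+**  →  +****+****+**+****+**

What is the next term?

This is a Fibonacci-style word recurrence s(k) = s(k−2)·s(k−1): e.g. +·** = +**.
So term 8 is **+**+****+**·+****+****+**+****+**.

**+**+****+**+****+****+**+****+**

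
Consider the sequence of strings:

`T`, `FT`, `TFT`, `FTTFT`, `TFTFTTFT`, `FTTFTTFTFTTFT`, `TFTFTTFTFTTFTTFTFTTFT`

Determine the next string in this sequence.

FTTFTTFTFTTFTTFTFTTFTFTTFTTFTFTTFT

From term 3 onward, concatenate the second-to-last term with the last: T·FT = TFT, FT·TFT = FTTFT, …
Continuing: FTTFTTFTFTTFT · TFTFTTFTFTTFTTFTFTTFT gives term 8.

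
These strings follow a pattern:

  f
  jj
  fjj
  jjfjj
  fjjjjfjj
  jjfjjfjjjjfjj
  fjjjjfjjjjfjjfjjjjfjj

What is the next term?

jjfjjfjjjjfjjfjjjjfjjjjfjjfjjjjfjj

From term 3 onward, concatenate the second-to-last term with the last: f·jj = fjj, jj·fjj = jjfjj, …
So term 8 is jjfjjfjjjjfjj·fjjjjfjjjjfjjfjjjjfjj.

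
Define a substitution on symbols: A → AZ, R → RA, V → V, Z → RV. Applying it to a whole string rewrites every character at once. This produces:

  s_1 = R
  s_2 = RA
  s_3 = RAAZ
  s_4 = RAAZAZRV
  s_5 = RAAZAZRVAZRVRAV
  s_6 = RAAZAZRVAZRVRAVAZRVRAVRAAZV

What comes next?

φ(RAAZAZRVAZRVRAVAZRVRAVRAAZV) expands symbol-by-symbol to RA AZ AZ RV AZ RV RA V AZ RV RA V RA AZ V AZ RV RA V RA AZ V RA AZ AZ RV V; joining the 27 pieces gives the next term.

RAAZAZRVAZRVRAVAZRVRAVRAAZVAZRVRAVRAAZVRAAZAZRVV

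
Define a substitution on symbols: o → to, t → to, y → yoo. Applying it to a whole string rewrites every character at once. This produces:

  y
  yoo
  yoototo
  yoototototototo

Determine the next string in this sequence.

Rewriting the 15 symbols of yoototototototo one by one yields yoo to to to to to to to to to to to to to to; concatenated:

yoototototototototototototototo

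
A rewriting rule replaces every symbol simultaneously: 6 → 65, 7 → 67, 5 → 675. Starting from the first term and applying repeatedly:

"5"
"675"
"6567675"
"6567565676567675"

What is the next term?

Applying the rule to each of the 16 symbols of 6567565676567675 gives the pieces 65 675 65 67 675 65 675 65 67 65 675 65 67 65 67 675, which concatenate to the answer.

6567565676756567565676567565676567675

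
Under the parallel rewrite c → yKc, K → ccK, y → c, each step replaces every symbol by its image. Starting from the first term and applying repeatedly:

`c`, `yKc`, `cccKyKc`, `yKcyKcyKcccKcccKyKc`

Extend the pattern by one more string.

cccKyKccccKyKccccKyKcyKcyKcccKyKcyKcyKcccKcccKyKc

Replace each of the 19 characters of yKcyKcyKcccKcccKyKc in place — c ccK yKc c ccK yKc c ccK yKc yKc yKc ccK yKc yKc yKc ccK c ccK yKc — and concatenate.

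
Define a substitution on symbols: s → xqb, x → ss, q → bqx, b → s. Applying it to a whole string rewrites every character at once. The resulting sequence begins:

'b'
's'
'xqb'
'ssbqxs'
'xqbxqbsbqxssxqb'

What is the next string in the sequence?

ssbqxsssbqxsxqbsbqxssxqbxqbssbqxs

Replace each of the 15 characters of xqbxqbsbqxssxqb in place — ss bqx s ss bqx s xqb s bqx ss xqb xqb ss bqx s — and concatenate.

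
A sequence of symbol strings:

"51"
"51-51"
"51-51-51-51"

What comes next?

s(k+1) = s(k)·-·s(k) — each term doubles the last with '-' between the halves.
One more doubling of 51-51-51-51 gives the answer.

51-51-51-51-51-51-51-51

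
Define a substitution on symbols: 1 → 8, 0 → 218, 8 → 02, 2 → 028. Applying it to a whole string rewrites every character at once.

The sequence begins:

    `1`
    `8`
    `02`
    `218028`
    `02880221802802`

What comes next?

Applying the rule to each of the 14 symbols of 02880221802802 gives the pieces 218 028 02 02 218 028 028 8 02 218 028 02 218 028, which concatenate to the answer.

218028020221802802880221802802218028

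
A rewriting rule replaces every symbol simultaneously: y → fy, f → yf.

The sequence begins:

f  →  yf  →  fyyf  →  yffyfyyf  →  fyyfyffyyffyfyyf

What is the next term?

yffyfyyffyyfyffyfyyfyffyyffyfyyf

Replace each of the 16 characters of fyyfyffyyffyfyyf in place — yf fy fy yf fy yf yf fy fy yf yf fy yf fy fy yf — and concatenate.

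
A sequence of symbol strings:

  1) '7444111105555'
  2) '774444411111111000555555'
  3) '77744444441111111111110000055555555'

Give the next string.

Each string has the form 7^{n} 4^{2n+1} 1^{4n} 0^{2n-1} 5^{2n+2} (n = 1, 2, …).
Setting n = 4 gives 4, 9, 16, 7, 10 characters in each block.

7777444444444111111111111111100000005555555555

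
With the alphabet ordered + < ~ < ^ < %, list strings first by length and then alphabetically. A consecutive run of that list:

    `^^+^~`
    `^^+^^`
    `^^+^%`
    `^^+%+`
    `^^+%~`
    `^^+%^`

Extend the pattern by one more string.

^^+%%

Treat ^^+%^ as a base-4 numeral over the given alphabet and add one, carrying through any trailing %'s.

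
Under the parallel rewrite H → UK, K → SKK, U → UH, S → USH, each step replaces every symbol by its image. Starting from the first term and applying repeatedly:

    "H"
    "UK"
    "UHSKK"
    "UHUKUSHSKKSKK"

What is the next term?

Replace each of the 13 characters of UHUKUSHSKKSKK in place — UH UK UH SKK UH USH UK USH SKK SKK USH SKK SKK — and concatenate.

UHUKUHSKKUHUSHUKUSHSKKSKKUSHSKKSKK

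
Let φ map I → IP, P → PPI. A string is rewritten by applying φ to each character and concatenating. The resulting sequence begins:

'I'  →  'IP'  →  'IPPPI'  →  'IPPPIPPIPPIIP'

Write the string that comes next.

IPPPIPPIPPIIPPPIPPIIPPPIPPIIPIPPPI

φ(IPPPIPPIPPIIP) expands symbol-by-symbol to IP PPI PPI PPI IP PPI PPI IP PPI PPI IP IP PPI; joining the 13 pieces gives the next term.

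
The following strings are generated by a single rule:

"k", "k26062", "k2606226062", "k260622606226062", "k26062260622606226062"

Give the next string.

Each term is the previous one with 26062 appended.
Applying this once more to k26062260622606226062:

k2606226062260622606226062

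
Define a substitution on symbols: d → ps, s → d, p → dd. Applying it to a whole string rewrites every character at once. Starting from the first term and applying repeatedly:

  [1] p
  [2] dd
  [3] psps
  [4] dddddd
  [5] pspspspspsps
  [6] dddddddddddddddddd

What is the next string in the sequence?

pspspspspspspspspspspspspspspspspsps

φ(dddddddddddddddddd) expands symbol-by-symbol to ps ps ps ps ps ps ps ps ps ps ps ps ps ps ps ps ps ps; joining the 18 pieces gives the next term.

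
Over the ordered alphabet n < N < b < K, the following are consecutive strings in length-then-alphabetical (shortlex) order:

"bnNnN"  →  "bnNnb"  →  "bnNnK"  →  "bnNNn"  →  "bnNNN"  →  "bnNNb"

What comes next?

Treat bnNNb as a base-4 numeral over the given alphabet and add one, carrying through any trailing K's.

bnNNK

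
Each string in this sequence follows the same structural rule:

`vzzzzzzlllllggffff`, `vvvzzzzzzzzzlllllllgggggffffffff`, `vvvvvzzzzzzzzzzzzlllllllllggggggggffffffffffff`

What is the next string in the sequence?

vvvvvvvzzzzzzzzzzzzzzzlllllllllllgggggggggggffffffffffffffff

The n-th term is 2n-1 v's then 3n+3 z's then 2n+3 l's then 3n-1 g's then 4n f's (n = 1, 2, …).
For the next term, n = 4, so the run lengths are 7, 15, 11, 11, 16.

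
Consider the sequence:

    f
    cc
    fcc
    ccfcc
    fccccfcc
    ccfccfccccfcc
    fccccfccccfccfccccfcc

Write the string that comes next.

This is a Fibonacci-style word recurrence s(k) = s(k−2)·s(k−1): e.g. f·cc = fcc.
So term 8 is ccfccfccccfcc·fccccfccccfccfccccfcc.

ccfccfccccfccfccccfccccfccfccccfcc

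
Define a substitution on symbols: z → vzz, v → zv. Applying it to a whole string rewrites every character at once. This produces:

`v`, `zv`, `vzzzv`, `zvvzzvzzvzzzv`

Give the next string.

vzzzvzvvzzvzzzvvzzvzzzvvzzvzzvzzzv

Applying the rule to each of the 13 symbols of zvvzzvzzvzzzv gives the pieces vzz zv zv vzz vzz zv vzz vzz zv vzz vzz vzz zv, which concatenate to the answer.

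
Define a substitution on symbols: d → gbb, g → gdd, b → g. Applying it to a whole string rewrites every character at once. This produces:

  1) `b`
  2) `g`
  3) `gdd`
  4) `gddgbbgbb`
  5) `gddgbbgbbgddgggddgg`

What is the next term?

φ(gddgbbgbbgddgggddgg) expands symbol-by-symbol to gdd gbb gbb gdd g g gdd g g gdd gbb gbb gdd gdd gdd gbb gbb gdd gdd; joining the 19 pieces gives the next term.

gddgbbgbbgddgggddgggddgbbgbbgddgddgddgbbgbbgddgdd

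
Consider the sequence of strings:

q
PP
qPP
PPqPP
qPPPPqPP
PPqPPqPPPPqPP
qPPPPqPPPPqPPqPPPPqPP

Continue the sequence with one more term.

PPqPPqPPPPqPPqPPPPqPPPPqPPqPPPPqPP

This is a Fibonacci-style word recurrence s(k) = s(k−2)·s(k−1): e.g. q·PP = qPP.
Continuing: PPqPPqPPPPqPP · qPPPPqPPPPqPPqPPPPqPP gives term 8.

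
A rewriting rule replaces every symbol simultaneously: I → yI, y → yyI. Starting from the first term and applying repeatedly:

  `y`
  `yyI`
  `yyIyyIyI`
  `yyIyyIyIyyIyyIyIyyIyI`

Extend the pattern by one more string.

Rewriting the 21 symbols of yyIyyIyIyyIyyIyIyyIyI one by one yields yyI yyI yI yyI yyI yI yyI yI yyI yyI yI yyI yyI yI yyI yI yyI yyI yI yyI yI; concatenated:

yyIyyIyIyyIyyIyIyyIyIyyIyyIyIyyIyyIyIyyIyIyyIyyIyIyyIyI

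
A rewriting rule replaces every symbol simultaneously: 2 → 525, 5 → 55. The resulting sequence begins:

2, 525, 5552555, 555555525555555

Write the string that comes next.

5555555555555552555555555555555

φ(555555525555555) expands symbol-by-symbol to 55 55 55 55 55 55 55 525 55 55 55 55 55 55 55; joining the 15 pieces gives the next term.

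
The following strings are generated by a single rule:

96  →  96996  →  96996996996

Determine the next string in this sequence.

Each string is two copies of the previous one joined by '9'.
Doubling 96996996996 with '9' between the halves:

96996996996996996996996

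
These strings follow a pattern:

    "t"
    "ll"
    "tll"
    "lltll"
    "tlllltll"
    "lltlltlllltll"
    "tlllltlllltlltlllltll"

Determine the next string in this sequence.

lltlltlllltlltlllltlllltlltlllltll

From term 3 onward, concatenate the second-to-last term with the last: t·ll = tll, ll·tll = lltll, …
The next term joins lltlltlllltll and tlllltlllltlltlllltll.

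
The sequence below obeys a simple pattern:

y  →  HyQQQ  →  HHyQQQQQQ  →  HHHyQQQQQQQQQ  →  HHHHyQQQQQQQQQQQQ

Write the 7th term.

Every step adds H to the front and QQQ to the end of the previous string.
From HHHHyQQQQQQQQQQQQ, 2 further steps: HHHHyQQQQQQQQQQQQ → HHHHHyQQQQQQQQQQQQQQQ → (answer).

HHHHHHyQQQQQQQQQQQQQQQQQQ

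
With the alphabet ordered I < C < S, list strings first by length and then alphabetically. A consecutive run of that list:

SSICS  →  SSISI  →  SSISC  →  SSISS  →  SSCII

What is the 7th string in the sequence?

Advancing 2 positions from SSCII through SSCII → SSCIC reaches term 7.

SSCIS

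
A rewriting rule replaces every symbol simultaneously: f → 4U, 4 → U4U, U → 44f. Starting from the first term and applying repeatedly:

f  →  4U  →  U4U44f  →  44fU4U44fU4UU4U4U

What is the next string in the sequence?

Rewriting the 17 symbols of 44fU4U44fU4UU4U4U one by one yields U4U U4U 4U 44f U4U 44f U4U U4U 4U 44f U4U 44f 44f U4U 44f U4U 44f; concatenated:

U4UU4U4U44fU4U44fU4UU4U4U44fU4U44f44fU4U44fU4U44f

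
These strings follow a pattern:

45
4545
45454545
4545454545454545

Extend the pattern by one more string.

s(k+1) = s(k)·s(k) — each term doubles the last.
So the next term is two copies of 4545454545454545.

45454545454545454545454545454545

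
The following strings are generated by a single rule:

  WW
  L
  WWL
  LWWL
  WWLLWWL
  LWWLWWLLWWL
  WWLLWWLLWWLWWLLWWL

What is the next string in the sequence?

LWWLWWLLWWLWWLLWWLLWWLWWLLWWL

This is a Fibonacci-style word recurrence s(k) = s(k−2)·s(k−1): e.g. WW·L = WWL.
So term 8 is LWWLWWLLWWL·WWLLWWLLWWLWWLLWWL.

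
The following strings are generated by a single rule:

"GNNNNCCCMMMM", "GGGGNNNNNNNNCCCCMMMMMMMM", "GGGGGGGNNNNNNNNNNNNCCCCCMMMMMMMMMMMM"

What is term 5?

The n-th term is 3n-2 G's then 4n N's then n+2 C's then 4n M's (n = 1, 2, …).
At n = 5 the blocks have lengths 13, 20, 7, 20.

GGGGGGGGGGGGGNNNNNNNNNNNNNNNNNNNNCCCCCCCMMMMMMMMMMMMMMMMMMMM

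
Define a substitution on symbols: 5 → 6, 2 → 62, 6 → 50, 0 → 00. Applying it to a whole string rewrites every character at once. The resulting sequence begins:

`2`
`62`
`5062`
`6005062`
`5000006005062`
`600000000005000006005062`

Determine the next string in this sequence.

5000000000000000000000600000000005000006005062

Replace each of the 24 characters of 600000000005000006005062 in place — 50 00 00 00 00 00 00 00 00 00 00 6 00 00 00 00 00 50 00 00 6 00 50 62 — and concatenate.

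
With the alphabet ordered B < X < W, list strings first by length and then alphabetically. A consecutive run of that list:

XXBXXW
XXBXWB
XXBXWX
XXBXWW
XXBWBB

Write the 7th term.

XXBWBW

Stepping forward 2 times from XXBWBB: XXBWBB → XXBWBX, then the target.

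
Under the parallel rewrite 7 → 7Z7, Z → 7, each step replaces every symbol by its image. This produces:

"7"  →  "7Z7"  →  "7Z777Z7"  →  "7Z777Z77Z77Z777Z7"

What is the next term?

Applying the rule to each of the 17 symbols of 7Z777Z77Z77Z777Z7 gives the pieces 7Z7 7 7Z7 7Z7 7Z7 7 7Z7 7Z7 7 7Z7 7Z7 7 7Z7 7Z7 7Z7 7 7Z7, which concatenate to the answer.

7Z777Z77Z77Z777Z77Z777Z77Z777Z77Z77Z777Z7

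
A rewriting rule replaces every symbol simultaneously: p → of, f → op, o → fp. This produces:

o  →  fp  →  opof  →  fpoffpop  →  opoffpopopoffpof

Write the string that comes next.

Rewriting the 16 symbols of opoffpopopoffpof one by one yields fp of fp op op of fp of fp of fp op op of fp op; concatenated:

fpoffpopopoffpoffpoffpopopoffpop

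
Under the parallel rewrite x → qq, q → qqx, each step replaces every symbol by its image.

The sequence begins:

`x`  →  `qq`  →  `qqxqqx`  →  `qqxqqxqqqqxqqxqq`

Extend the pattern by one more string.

qqxqqxqqqqxqqxqqqqxqqxqqxqqxqqqqxqqxqqqqxqqx

φ(qqxqqxqqqqxqqxqq) expands symbol-by-symbol to qqx qqx qq qqx qqx qq qqx qqx qqx qqx qq qqx qqx qq qqx qqx; joining the 16 pieces gives the next term.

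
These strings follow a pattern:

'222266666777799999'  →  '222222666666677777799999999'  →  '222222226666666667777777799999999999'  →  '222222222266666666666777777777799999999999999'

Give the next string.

Term n consists of 2n 2's, followed by 2n+1 6's, followed by 2n 7's, followed by 3n-1 9's, where the shown terms are n = 2, 3, 4, 5.
Setting n = 6 gives 12, 13, 12, 17 characters in each block.

222222222222666666666666677777777777799999999999999999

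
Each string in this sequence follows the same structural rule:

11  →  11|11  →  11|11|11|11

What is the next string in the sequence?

Each string is two copies of the previous one joined by '|'.
One more doubling of 11|11|11|11 gives the answer.

11|11|11|11|11|11|11|11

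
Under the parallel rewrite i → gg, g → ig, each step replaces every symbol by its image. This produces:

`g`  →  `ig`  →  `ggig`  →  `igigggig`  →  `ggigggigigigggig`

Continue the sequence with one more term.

Rewriting the 16 symbols of ggigggigigigggig one by one yields ig ig gg ig ig ig gg ig gg ig gg ig ig ig gg ig; concatenated:

igigggigigigggigggigggigigigggig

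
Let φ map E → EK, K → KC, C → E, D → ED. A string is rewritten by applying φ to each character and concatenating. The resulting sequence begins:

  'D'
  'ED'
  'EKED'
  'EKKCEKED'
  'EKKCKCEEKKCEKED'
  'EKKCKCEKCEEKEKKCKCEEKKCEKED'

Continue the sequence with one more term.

EKKCKCEKCEEKKCEEKEKKCEKKCKCEKCEEKEKKCKCEEKKCEKED

Applying the rule to each of the 27 symbols of EKKCKCEKCEEKEKKCKCEEKKCEKED gives the pieces EK KC KC E KC E EK KC E EK EK KC EK KC KC E KC E EK EK KC KC E EK KC EK ED, which concatenate to the answer.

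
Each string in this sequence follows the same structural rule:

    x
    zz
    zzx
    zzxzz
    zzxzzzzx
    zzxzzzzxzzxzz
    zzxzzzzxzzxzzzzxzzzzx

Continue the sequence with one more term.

From term 3 onward, concatenate the last term with the second-to-last: zz·x = zzx, zzx·zz = zzxzz, …
Continuing: zzxzzzzxzzxzzzzxzzzzx · zzxzzzzxzzxzz gives term 8.

zzxzzzzxzzxzzzzxzzzzxzzxzzzzxzzxzz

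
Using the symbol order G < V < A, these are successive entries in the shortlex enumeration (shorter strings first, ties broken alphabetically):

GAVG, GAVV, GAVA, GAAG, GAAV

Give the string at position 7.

VGGG

Stepping forward 2 times from GAAV: GAAV → GAAA, then the target.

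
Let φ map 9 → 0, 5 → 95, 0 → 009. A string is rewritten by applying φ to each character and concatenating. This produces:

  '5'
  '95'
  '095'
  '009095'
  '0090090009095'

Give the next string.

009009000900900090090090009095

φ(0090090009095) expands symbol-by-symbol to 009 009 0 009 009 0 009 009 009 0 009 0 95; joining the 13 pieces gives the next term.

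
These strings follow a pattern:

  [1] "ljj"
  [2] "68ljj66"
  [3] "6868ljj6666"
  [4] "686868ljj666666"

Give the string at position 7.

686868686868ljj666666666666

s(k+1) = 68·s(k)·66, so each term gains 68 as a prefix and 66 as a suffix.
From 686868ljj666666, 3 further steps: 686868ljj666666 → 68686868ljj66666666 → 6868686868ljj6666666666 → (answer).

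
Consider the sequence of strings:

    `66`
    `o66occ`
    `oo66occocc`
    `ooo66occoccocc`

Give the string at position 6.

Every step adds o to the front and occ to the end of the previous string.
From ooo66occoccocc, 2 further steps: ooo66occoccocc → oooo66occoccoccocc → (answer).

ooooo66occoccoccoccocc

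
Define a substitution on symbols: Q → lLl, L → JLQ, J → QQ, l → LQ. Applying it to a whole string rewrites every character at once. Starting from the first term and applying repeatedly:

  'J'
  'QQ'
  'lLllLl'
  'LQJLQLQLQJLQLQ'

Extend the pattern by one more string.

JLQlLlQQJLQlLlJLQlLlJLQlLlQQJLQlLlJLQlLl

φ(LQJLQLQLQJLQLQ) expands symbol-by-symbol to JLQ lLl QQ JLQ lLl JLQ lLl JLQ lLl QQ JLQ lLl JLQ lLl; joining the 14 pieces gives the next term.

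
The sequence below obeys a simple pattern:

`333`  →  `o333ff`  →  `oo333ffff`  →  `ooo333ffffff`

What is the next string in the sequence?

oooo333ffffffff

Each term wraps the previous one in o on the left and ff on the right.
One more step from ooo333ffffff gives the answer.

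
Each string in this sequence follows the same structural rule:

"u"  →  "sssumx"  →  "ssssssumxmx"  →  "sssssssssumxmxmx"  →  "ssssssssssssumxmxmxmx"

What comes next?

sssssssssssssssumxmxmxmxmx

Each term wraps the previous one in sss on the left and mx on the right.
One more step from ssssssssssssumxmxmxmx gives the answer.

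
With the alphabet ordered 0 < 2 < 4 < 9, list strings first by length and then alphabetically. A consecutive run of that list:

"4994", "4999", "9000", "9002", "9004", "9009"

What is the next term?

9020

Treat 9009 as a base-4 numeral over the given alphabet and add one, carrying through any trailing 9's.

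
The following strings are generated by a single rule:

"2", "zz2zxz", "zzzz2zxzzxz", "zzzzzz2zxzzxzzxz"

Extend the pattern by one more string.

s(k+1) = zz·s(k)·zxz, so each term gains zz as a prefix and zxz as a suffix.
Applying this once more to zzzzzz2zxzzxzzxz:

zzzzzzzz2zxzzxzzxzzxz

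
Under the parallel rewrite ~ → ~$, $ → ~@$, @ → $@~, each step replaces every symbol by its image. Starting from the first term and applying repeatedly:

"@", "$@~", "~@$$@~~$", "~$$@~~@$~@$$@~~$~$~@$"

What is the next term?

Rewriting the 21 symbols of ~$$@~~@$~@$$@~~$~$~@$ one by one yields ~$ ~@$ ~@$ $@~ ~$ ~$ $@~ ~@$ ~$ $@~ ~@$ ~@$ $@~ ~$ ~$ ~@$ ~$ ~@$ ~$ $@~ ~@$; concatenated:

~$~@$~@$$@~~$~$$@~~@$~$$@~~@$~@$$@~~$~$~@$~$~@$~$$@~~@$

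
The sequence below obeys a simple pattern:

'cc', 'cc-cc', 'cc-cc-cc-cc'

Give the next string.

Every step duplicates the string with '-' between the halves.
One more doubling of cc-cc-cc-cc gives the answer.

cc-cc-cc-cc-cc-cc-cc-cc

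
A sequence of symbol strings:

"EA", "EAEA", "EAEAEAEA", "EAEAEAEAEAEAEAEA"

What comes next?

EAEAEAEAEAEAEAEAEAEAEAEAEAEAEAEA

Every step duplicates the string.
One more doubling of EAEAEAEAEAEAEAEA gives the answer.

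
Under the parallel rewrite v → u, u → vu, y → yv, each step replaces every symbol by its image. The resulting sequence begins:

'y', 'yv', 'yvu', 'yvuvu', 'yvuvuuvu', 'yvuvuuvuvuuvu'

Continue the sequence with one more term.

yvuvuuvuvuuvuuvuvuuvu

Applying the rule to each of the 13 symbols of yvuvuuvuvuuvu gives the pieces yv u vu u vu vu u vu u vu vu u vu, which concatenate to the answer.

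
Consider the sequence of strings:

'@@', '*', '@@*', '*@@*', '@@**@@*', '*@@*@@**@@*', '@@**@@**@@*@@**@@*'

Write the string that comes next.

From term 3 onward, concatenate the second-to-last term with the last: @@·* = @@*, *·@@* = *@@*, …
So term 8 is *@@*@@**@@*·@@**@@**@@*@@**@@*.

*@@*@@**@@*@@**@@**@@*@@**@@*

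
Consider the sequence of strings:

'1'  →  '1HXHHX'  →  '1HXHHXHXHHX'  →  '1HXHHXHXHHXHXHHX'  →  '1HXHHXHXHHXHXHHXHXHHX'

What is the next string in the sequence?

Every step adds HXHHX to the end: s(k+1) = s(k)·HXHHX.
Applying this once more to 1HXHHXHXHHXHXHHXHXHHX:

1HXHHXHXHHXHXHHXHXHHXHXHHX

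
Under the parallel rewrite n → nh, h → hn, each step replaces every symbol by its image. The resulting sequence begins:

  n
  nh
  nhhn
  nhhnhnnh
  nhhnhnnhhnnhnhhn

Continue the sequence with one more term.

Applying the rule to each of the 16 symbols of nhhnhnnhhnnhnhhn gives the pieces nh hn hn nh hn nh nh hn hn nh nh hn nh hn hn nh, which concatenate to the answer.

nhhnhnnhhnnhnhhnhnnhnhhnnhhnhnnh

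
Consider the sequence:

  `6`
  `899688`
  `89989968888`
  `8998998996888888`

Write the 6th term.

Every step adds 899 to the front and 88 to the end of the previous string.
From 8998998996888888, 2 further steps: 8998998996888888 → 899899899899688888888 → (answer).

89989989989989968888888888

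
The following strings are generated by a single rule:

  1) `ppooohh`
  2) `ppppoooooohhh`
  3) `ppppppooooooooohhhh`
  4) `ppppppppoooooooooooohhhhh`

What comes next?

ppppppppppooooooooooooooohhhhhh

The n-th term is 2n p's then 3n o's then n+1 h's (n = 1, 2, …).
At n = 5 the blocks have lengths 10, 15, 6.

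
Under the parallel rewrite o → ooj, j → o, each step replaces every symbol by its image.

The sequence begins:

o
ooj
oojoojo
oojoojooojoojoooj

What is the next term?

Rewriting the 17 symbols of oojoojooojoojoooj one by one yields ooj ooj o ooj ooj o ooj ooj ooj o ooj ooj o ooj ooj ooj o; concatenated:

oojoojooojoojooojoojoojooojoojooojoojoojo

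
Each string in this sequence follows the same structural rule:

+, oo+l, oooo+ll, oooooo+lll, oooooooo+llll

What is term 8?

oooooooooooooo+lllllll

Each term wraps the previous one in oo on the left and l on the right.
From oooooooo+llll, 3 further steps: oooooooo+llll → oooooooooo+lllll → oooooooooooo+llllll → (answer).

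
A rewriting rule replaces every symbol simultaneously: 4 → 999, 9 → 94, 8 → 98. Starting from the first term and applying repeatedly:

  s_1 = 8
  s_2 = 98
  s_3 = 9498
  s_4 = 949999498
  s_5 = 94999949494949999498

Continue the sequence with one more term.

φ(94999949494949999498) expands symbol-by-symbol to 94 999 94 94 94 94 999 94 999 94 999 94 999 94 94 94 94 999 94 98; joining the 20 pieces gives the next term.

9499994949494999949999499994999949494949999498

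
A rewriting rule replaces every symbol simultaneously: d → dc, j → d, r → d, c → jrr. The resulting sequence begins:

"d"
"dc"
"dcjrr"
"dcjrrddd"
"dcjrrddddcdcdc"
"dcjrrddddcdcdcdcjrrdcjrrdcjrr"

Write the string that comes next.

dcjrrddddcdcdcdcjrrdcjrrdcjrrdcjrrddddcjrrddddcjrrddd

φ(dcjrrddddcdcdcdcjrrdcjrrdcjrr) expands symbol-by-symbol to dc jrr d d d dc dc dc dc jrr dc jrr dc jrr dc jrr d d d dc jrr d d d dc jrr d d d; joining the 29 pieces gives the next term.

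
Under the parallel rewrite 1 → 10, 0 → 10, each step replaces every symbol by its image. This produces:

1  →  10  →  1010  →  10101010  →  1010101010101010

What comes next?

Replace each of the 16 characters of 1010101010101010 in place — 10 10 10 10 10 10 10 10 10 10 10 10 10 10 10 10 — and concatenate.

10101010101010101010101010101010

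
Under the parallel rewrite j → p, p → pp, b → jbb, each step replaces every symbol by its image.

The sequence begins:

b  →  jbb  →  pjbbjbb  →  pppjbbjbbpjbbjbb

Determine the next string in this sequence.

pppppppjbbjbbpjbbjbbpppjbbjbbpjbbjbb

Applying the rule to each of the 16 symbols of pppjbbjbbpjbbjbb gives the pieces pp pp pp p jbb jbb p jbb jbb pp p jbb jbb p jbb jbb, which concatenate to the answer.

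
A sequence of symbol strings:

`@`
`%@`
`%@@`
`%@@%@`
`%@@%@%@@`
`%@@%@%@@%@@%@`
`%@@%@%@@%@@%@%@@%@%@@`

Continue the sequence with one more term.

From term 3 onward, concatenate the last term with the second-to-last: %@·@ = %@@, %@@·%@ = %@@%@, …
Continuing: %@@%@%@@%@@%@%@@%@%@@ · %@@%@%@@%@@%@ gives term 8.

%@@%@%@@%@@%@%@@%@%@@%@@%@%@@%@@%@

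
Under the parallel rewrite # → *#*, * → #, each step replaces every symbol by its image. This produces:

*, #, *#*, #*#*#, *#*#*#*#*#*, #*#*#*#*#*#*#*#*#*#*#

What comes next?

Rewriting the 21 symbols of #*#*#*#*#*#*#*#*#*#*# one by one yields *#* # *#* # *#* # *#* # *#* # *#* # *#* # *#* # *#* # *#* # *#*; concatenated:

*#*#*#*#*#*#*#*#*#*#*#*#*#*#*#*#*#*#*#*#*#*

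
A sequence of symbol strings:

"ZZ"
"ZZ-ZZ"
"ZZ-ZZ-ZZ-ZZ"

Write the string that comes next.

Each string is two copies of the previous one joined by '-'.
Doubling ZZ-ZZ-ZZ-ZZ with '-' between the halves:

ZZ-ZZ-ZZ-ZZ-ZZ-ZZ-ZZ-ZZ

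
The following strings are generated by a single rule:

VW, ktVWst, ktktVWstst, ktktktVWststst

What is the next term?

ktktktktVWstststst

s(k+1) = kt·s(k)·st, so each term gains kt as a prefix and st as a suffix.
One more step from ktktktVWststst gives the answer.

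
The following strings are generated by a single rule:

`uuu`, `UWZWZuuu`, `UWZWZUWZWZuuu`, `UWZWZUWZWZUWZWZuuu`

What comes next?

Every step adds UWZWZ at the front: s(k+1) = UWZWZ·s(k).
Applying this once more to UWZWZUWZWZUWZWZuuu:

UWZWZUWZWZUWZWZUWZWZuuu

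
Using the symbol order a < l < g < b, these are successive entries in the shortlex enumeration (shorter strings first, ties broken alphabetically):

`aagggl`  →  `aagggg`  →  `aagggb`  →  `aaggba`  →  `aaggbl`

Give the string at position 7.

aaggbb

Stepping forward 2 times from aaggbl: aaggbl → aaggbg, then the target.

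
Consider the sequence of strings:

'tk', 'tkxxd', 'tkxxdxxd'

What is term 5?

Each term is the previous one with xxd appended.
From tkxxdxxd, 2 further steps: tkxxdxxd → tkxxdxxdxxd → (answer).

tkxxdxxdxxdxxd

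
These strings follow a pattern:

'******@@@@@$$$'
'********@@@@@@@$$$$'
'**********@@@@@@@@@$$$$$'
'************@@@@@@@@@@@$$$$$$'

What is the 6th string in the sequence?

****************@@@@@@@@@@@@@@@$$$$$$$$

The n-th term is 2n+2 *'s then 2n+1 @'s then n+1 $'s, where the shown terms are n = 2, 3, 4, 5.
Setting n = 7 gives 16, 15, 8 characters in each block.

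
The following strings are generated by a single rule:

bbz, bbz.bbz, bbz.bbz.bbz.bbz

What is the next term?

Every step duplicates the string with '.' between the halves.
Doubling bbz.bbz.bbz.bbz with '.' between the halves:

bbz.bbz.bbz.bbz.bbz.bbz.bbz.bbz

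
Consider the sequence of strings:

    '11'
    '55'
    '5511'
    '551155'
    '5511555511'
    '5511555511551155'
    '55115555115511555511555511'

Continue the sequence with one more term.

Each term (from the third on) is the previous term followed by the one before it: term 3 = 55·11 = 5511.
So term 8 is 55115555115511555511555511·5511555511551155.

551155551155115555115555115511555511551155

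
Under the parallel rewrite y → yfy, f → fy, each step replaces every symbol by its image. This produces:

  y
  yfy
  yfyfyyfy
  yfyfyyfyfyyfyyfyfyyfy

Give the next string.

φ(yfyfyyfyfyyfyyfyfyyfy) expands symbol-by-symbol to yfy fy yfy fy yfy yfy fy yfy fy yfy yfy fy yfy yfy fy yfy fy yfy yfy fy yfy; joining the 21 pieces gives the next term.

yfyfyyfyfyyfyyfyfyyfyfyyfyyfyfyyfyyfyfyyfyfyyfyyfyfyyfy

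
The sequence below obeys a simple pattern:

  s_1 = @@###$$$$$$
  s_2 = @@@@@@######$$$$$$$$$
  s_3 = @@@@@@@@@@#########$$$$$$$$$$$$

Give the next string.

Reading off run lengths: @ runs 2, 6, 10; # runs 3, 6, 9; $ runs 6, 9, 12 — each is linear in n (n = 1, 2, …).
For the next term, n = 4, so the run lengths are 14, 12, 15.

@@@@@@@@@@@@@@############$$$$$$$$$$$$$$$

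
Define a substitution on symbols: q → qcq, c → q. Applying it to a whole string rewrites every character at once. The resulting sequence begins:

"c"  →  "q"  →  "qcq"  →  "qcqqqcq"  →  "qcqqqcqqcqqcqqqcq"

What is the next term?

qcqqqcqqcqqcqqqcqqcqqqcqqcqqqcqqcqqcqqqcq

φ(qcqqqcqqcqqcqqqcq) expands symbol-by-symbol to qcq q qcq qcq qcq q qcq qcq q qcq qcq q qcq qcq qcq q qcq; joining the 17 pieces gives the next term.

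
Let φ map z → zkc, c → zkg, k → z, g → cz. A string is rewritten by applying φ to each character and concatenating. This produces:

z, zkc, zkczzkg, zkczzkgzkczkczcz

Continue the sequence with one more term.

zkczzkgzkczkczczzkczzkgzkczzkgzkczkgzkc

Replace each of the 16 characters of zkczzkgzkczkczcz in place — zkc z zkg zkc zkc z cz zkc z zkg zkc z zkg zkc zkg zkc — and concatenate.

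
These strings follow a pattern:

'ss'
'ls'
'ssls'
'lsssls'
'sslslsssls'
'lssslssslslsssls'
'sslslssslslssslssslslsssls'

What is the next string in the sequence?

Each term (from the third on) is the two preceding terms concatenated in order: term 3 = ss·ls = ssls.
Continuing: lssslssslslsssls · sslslssslslssslssslslsssls gives term 8.

lssslssslslssslssslslssslslssslssslslsssls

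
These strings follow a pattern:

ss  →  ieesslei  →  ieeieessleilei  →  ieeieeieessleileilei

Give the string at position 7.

ieeieeieeieeieeieessleileileileileilei

s(k+1) = iee·s(k)·lei, so each term gains iee as a prefix and lei as a suffix.
From ieeieeieessleileilei, 3 further steps: ieeieeieessleileilei → ieeieeieeieessleileileilei → ieeieeieeieeieessleileileileilei → (answer).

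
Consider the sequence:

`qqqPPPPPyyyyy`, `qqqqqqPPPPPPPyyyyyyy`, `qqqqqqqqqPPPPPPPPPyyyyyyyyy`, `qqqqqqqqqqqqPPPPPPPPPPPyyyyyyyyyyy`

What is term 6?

Reading off run lengths: q runs 3, 6, 9, 12; P runs 5, 7, 9, 11; y runs 5, 7, 9, 11 — each is linear in n (n = 1, 2, …).
At n = 6 the blocks have lengths 18, 15, 15.

qqqqqqqqqqqqqqqqqqPPPPPPPPPPPPPPPyyyyyyyyyyyyyyy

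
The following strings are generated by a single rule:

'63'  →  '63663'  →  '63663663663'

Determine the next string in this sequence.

63663663663663663663663

Each string is two copies of the previous one joined by '6'.
One more doubling of 63663663663 gives the answer.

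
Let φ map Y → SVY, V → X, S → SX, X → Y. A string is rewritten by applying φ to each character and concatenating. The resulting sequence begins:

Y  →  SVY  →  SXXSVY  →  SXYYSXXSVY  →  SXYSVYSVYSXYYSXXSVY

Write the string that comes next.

SXYSVYSXXSVYSXXSVYSXYSVYSVYSXYYSXXSVY

Replace each of the 19 characters of SXYSVYSVYSXYYSXXSVY in place — SX Y SVY SX X SVY SX X SVY SX Y SVY SVY SX Y Y SX X SVY — and concatenate.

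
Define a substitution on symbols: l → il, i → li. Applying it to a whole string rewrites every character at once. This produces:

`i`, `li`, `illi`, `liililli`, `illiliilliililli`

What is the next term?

Applying the rule to each of the 16 symbols of illiliilliililli gives the pieces li il il li il li li il il li li il li il il li, which concatenate to the answer.

liililliilliliililliliilliililli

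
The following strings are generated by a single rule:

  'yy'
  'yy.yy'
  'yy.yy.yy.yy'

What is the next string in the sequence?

s(k+1) = s(k)·.·s(k) — each term doubles the last with '.' between the halves.
Doubling yy.yy.yy.yy with '.' between the halves:

yy.yy.yy.yy.yy.yy.yy.yy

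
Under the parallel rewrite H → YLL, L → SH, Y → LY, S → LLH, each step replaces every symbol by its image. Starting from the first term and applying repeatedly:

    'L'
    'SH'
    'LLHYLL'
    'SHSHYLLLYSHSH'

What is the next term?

Replace each of the 13 characters of SHSHYLLLYSHSH in place — LLH YLL LLH YLL LY SH SH SH LY LLH YLL LLH YLL — and concatenate.

LLHYLLLLHYLLLYSHSHSHLYLLHYLLLLHYLL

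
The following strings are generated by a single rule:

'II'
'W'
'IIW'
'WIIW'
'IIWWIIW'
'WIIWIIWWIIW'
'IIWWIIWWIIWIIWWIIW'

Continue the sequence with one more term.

WIIWIIWWIIWIIWWIIWWIIWIIWWIIW

Each term (from the third on) is the two preceding terms concatenated in order: term 3 = II·W = IIW.
The next term joins WIIWIIWWIIW and IIWWIIWWIIWIIWWIIW.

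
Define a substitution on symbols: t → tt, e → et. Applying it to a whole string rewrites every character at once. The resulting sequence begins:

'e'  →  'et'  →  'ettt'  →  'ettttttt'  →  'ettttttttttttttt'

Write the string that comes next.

φ(ettttttttttttttt) expands symbol-by-symbol to et tt tt tt tt tt tt tt tt tt tt tt tt tt tt tt; joining the 16 pieces gives the next term.

ettttttttttttttttttttttttttttttt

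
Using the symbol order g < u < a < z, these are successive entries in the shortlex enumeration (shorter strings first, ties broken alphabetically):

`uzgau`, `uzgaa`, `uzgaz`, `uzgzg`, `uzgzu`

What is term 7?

Continuing the enumeration 2 steps past uzgzu: uzgzu → uzgza → (answer).

uzgzz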